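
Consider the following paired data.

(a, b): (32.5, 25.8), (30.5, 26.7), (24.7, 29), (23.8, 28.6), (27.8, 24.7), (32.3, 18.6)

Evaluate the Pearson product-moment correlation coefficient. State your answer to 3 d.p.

n = 6, Σa = 171.6, Σb = 153.4, Σa² = 4979.16, Σb² = 3993.54, Σab = 4337.27
nΣab − ΣaΣb = 26023.62 − 26323.44 = -299.82
nΣa² − (Σa)² = 29874.96 − 29446.56 = 428.4; nΣb² − (Σb)² = 23961.24 − 23531.56 = 429.68
r = -299.82 / √(428.4 × 429.68) = -299.82 / 429.0395 ≈ -0.699

-0.699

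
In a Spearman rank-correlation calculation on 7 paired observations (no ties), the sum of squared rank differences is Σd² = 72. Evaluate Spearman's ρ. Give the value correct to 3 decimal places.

-0.286

ρ = 1 − 6Σd² / [n(n²−1)] = 1 − 6×72 / (7×48)
  = 1 − 432/336 = 1 − 1.2857 ≈ -0.286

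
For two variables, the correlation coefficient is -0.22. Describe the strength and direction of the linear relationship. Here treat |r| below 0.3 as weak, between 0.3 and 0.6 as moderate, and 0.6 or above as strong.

r = -0.22 < 0 so the relationship is negative.
|r| = 0.22, which falls in the weak range.

weak negative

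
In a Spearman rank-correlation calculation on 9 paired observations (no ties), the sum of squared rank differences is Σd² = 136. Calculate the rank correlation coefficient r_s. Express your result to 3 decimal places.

-0.133

ρ = 1 − 6Σd² / [n(n²−1)] = 1 − 6×136 / (9×80)
  = 1 − 816/720 = 1 − 1.1333 ≈ -0.133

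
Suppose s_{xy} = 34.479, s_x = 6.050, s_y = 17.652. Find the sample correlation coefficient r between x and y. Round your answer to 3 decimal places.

r = Cov(x,y) / (s_x · s_y) = 34.479 / (6.050 × 17.652)
  = 34.479 / 106.7946 ≈ 0.323

0.323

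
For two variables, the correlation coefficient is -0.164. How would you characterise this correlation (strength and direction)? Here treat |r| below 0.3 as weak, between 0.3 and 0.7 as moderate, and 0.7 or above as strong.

weak negative

r = -0.164 < 0 so the relationship is negative.
|r| = 0.164, which falls in the weak range.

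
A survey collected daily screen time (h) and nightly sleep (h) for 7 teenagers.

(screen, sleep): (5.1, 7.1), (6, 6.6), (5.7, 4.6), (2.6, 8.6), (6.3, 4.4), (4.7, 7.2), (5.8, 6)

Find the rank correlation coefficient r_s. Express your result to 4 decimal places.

-0.8571

Rank screen: 3, 6, 4, 1, 7, 2, 5
Rank sleep: 5, 4, 2, 7, 1, 6, 3
d = rank(screen) − rank(sleep): -2, 2, 2, -6, 6, -4, 2; Σd² = 104
ρ = 1 − 6Σd² / [n(n²−1)] = 1 − 6×104 / (7×48) = 1 − 624/336 ≈ -0.8571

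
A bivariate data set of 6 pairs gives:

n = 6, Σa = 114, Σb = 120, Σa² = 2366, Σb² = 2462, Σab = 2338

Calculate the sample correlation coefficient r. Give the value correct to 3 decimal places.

0.521

r = (nΣab − ΣaΣb) / √[(nΣa² − (Σa)²)(nΣb² − (Σb)²)]
Numerator: 6×2338 − 114×120 = 348
Denominator: √[(14196 − 12996)(14772 − 14400)] = √[1200 × 372] = 668.1317
r = 348 / 668.1317 ≈ 0.521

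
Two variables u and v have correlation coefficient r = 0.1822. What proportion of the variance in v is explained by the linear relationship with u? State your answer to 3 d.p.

r² = (0.1822)² = 0.033

0.033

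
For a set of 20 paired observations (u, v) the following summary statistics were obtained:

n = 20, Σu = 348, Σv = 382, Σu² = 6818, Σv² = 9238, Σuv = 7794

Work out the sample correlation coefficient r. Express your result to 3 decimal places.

0.943

r = (nΣuv − ΣuΣv) / √[(nΣu² − (Σu)²)(nΣv² − (Σv)²)]
Numerator: 20×7794 − 348×382 = 22944
Denominator: √[(136360 − 121104)(184760 − 145924)] = √[15256 × 38836] = 24340.9535
r = 22944 / 24340.9535 ≈ 0.943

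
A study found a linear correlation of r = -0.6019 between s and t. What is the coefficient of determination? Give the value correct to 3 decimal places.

0.362

r² = (-0.6019)² = 0.362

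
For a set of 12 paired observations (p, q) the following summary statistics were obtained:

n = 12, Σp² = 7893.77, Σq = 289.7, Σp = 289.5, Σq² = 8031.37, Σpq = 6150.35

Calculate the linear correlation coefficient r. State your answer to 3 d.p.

-0.863

r = (nΣpq − ΣpΣq) / √[(nΣp² − (Σp)²)(nΣq² − (Σq)²)]
Numerator: 12×6150.35 − 289.5×289.7 = -10063.95
Denominator: √[(94725.24 − 83810.25)(96376.44 − 83926.09)] = √[10914.99 × 12450.35] = 11657.4202
r = -10063.95 / 11657.4202 ≈ -0.863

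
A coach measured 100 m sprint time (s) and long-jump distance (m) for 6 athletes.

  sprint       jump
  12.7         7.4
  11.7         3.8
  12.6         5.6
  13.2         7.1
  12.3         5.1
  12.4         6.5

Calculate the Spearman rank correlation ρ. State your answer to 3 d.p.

0.886

Rank sprint: 5, 1, 4, 6, 2, 3
Rank jump: 6, 1, 3, 5, 2, 4
d = rank(sprint) − rank(jump): -1, 0, 1, 1, 0, -1; Σd² = 4
ρ = 1 − 6Σd² / [n(n²−1)] = 1 − 6×4 / (6×35) = 1 − 24/210 ≈ 0.886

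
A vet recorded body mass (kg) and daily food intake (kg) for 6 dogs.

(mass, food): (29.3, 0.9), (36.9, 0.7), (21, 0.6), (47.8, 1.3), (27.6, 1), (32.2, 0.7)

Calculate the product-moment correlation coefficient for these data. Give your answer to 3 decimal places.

0.698

n = 6, Σx = 194.8, Σy = 5.2, Σx² = 6744.54, Σy² = 4.84, Σxy = 177.08
nΣxy − ΣxΣy = 1062.48 − 1012.96 = 49.52
nΣx² − (Σx)² = 40467.24 − 37947.04 = 2520.2; nΣy² − (Σy)² = 29.04 − 27.04 = 2
r = 49.52 / √(2520.2 × 2) = 49.52 / 70.9958 ≈ 0.698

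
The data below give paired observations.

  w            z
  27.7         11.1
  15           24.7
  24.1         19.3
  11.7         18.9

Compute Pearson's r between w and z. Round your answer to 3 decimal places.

-0.697

n = 4, Σw = 78.5, Σz = 74, Σw² = 1709.99, Σz² = 1463, Σwz = 1364.23
nΣwz − ΣwΣz = 5456.92 − 5809 = -352.08
nΣw² − (Σw)² = 6839.96 − 6162.25 = 677.71; nΣz² − (Σz)² = 5852 − 5476 = 376
r = -352.08 / √(677.71 × 376) = -352.08 / 504.7960 ≈ -0.697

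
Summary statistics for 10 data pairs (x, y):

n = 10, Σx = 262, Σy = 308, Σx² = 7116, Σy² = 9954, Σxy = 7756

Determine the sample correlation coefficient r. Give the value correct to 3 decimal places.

r = (nΣxy − ΣxΣy) / √[(nΣx² − (Σx)²)(nΣy² − (Σy)²)]
Numerator: 10×7756 − 262×308 = -3136
Denominator: √[(71160 − 68644)(99540 − 94864)] = √[2516 × 4676] = 3429.9878
r = -3136 / 3429.9878 ≈ -0.914

-0.914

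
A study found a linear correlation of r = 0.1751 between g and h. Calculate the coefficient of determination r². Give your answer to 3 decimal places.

0.031

r² = (0.1751)² = 0.031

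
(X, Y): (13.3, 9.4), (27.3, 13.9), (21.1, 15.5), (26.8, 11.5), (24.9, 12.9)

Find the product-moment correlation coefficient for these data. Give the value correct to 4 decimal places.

n = 5, ΣX = 113.4, ΣY = 63.2, ΣX² = 2705.64, ΣY² = 820.48, ΣXY = 1460.95
nΣXY − ΣXΣY = 7304.75 − 7166.88 = 137.87
nΣX² − (ΣX)² = 13528.2 − 12859.56 = 668.64; nΣY² − (ΣY)² = 4102.4 − 3994.24 = 108.16
r = 137.87 / √(668.64 × 108.16) = 137.87 / 268.9240 ≈ 0.5127

0.5127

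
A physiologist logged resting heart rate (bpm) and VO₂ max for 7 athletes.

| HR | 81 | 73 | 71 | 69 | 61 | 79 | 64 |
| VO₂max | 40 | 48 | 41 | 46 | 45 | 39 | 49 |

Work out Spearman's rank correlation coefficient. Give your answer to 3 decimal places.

Rank HR: 7, 5, 4, 3, 1, 6, 2
Rank VO₂max: 2, 6, 3, 5, 4, 1, 7
d = rank(HR) − rank(VO₂max): 5, -1, 1, -2, -3, 5, -5; Σd² = 90
ρ = 1 − 6Σd² / [n(n²−1)] = 1 − 6×90 / (7×48) = 1 − 540/336 ≈ -0.607

-0.607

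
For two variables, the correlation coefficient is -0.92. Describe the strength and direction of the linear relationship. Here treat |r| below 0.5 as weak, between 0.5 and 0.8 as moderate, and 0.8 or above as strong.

strong negative

r = -0.92 < 0 so the relationship is negative.
|r| = 0.92, which falls in the strong range.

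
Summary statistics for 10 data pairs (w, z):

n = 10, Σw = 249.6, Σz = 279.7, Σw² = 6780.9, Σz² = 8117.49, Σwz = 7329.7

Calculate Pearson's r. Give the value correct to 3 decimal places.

r = (nΣwz − ΣwΣz) / √[(nΣw² − (Σw)²)(nΣz² − (Σz)²)]
Numerator: 10×7329.7 − 249.6×279.7 = 3483.88
Denominator: √[(67809 − 62300.16)(81174.9 − 78232.09)] = √[5508.84 × 2942.81] = 4026.3469
r = 3483.88 / 4026.3469 ≈ 0.865

0.865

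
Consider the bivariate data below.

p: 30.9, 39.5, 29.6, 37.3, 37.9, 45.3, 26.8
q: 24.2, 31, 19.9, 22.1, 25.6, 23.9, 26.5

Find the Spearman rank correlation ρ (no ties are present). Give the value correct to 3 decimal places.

Rank p: 3, 6, 2, 4, 5, 7, 1
Rank q: 4, 7, 1, 2, 5, 3, 6
d = rank(p) − rank(q): -1, -1, 1, 2, 0, 4, -5; Σd² = 48
ρ = 1 − 6Σd² / [n(n²−1)] = 1 − 6×48 / (7×48) = 1 − 288/336 ≈ 0.143

0.143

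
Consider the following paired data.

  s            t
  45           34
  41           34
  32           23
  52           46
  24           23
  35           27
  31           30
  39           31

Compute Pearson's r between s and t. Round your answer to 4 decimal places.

n = 8, Σs = 299, Σt = 248, Σs² = 11717, Σt² = 8076, Σst = 9688
nΣst − ΣsΣt = 77504 − 74152 = 3352
nΣs² − (Σs)² = 93736 − 89401 = 4335; nΣt² − (Σt)² = 64608 − 61504 = 3104
r = 3352 / √(4335 × 3104) = 3352 / 3668.2203 ≈ 0.9138

0.9138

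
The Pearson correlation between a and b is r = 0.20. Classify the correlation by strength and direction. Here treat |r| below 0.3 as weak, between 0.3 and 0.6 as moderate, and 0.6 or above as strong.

weak positive

r = 0.20 > 0 so the relationship is positive.
|r| = 0.20, which falls in the weak range.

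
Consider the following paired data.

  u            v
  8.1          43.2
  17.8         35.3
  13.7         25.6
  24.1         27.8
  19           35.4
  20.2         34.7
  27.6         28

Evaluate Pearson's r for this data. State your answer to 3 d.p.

n = 7, Σu = 130.5, Σv = 230, Σu² = 2681.75, Σv² = 7781.78, Σuv = 4145.3
nΣuv − ΣuΣv = 29017.1 − 30015 = -997.9
nΣu² − (Σu)² = 18772.25 − 17030.25 = 1742; nΣv² − (Σv)² = 54472.46 − 52900 = 1572.46
r = -997.9 / √(1742 × 1572.46) = -997.9 / 1655.0605 ≈ -0.603

-0.603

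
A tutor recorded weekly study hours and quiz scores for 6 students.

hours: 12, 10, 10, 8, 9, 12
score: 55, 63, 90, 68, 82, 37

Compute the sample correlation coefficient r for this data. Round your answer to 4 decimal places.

-0.6556

n = 6, Σx = 61, Σy = 395, Σx² = 633, Σy² = 27811, Σxy = 3916
nΣxy − ΣxΣy = 23496 − 24095 = -599
nΣx² − (Σx)² = 3798 − 3721 = 77; nΣy² − (Σy)² = 166866 − 156025 = 10841
r = -599 / √(77 × 10841) = -599 / 913.6504 ≈ -0.6556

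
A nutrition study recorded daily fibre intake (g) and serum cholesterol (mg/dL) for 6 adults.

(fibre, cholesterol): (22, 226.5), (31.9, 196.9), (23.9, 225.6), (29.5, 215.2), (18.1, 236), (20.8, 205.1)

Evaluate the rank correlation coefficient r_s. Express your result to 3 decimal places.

-0.657

Rank fibre: 3, 6, 4, 5, 1, 2
Rank cholesterol: 5, 1, 4, 3, 6, 2
d = rank(fibre) − rank(cholesterol): -2, 5, 0, 2, -5, 0; Σd² = 58
ρ = 1 − 6Σd² / [n(n²−1)] = 1 − 6×58 / (6×35) = 1 − 348/210 ≈ -0.657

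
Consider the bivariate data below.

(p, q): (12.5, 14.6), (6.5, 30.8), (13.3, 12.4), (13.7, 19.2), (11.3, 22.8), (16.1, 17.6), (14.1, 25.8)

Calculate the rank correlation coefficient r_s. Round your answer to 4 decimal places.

Rank p: 3, 1, 4, 5, 2, 7, 6
Rank q: 2, 7, 1, 4, 5, 3, 6
d = rank(p) − rank(q): 1, -6, 3, 1, -3, 4, 0; Σd² = 72
ρ = 1 − 6Σd² / [n(n²−1)] = 1 − 6×72 / (7×48) = 1 − 432/336 ≈ -0.2857

-0.2857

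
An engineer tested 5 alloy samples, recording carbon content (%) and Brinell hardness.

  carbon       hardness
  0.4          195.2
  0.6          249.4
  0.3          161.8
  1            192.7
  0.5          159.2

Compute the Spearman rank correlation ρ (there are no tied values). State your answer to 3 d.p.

0.300

Rank carbon: 2, 4, 1, 5, 3
Rank hardness: 4, 5, 2, 3, 1
d = rank(carbon) − rank(hardness): -2, -1, -1, 2, 2; Σd² = 14
ρ = 1 − 6Σd² / [n(n²−1)] = 1 − 6×14 / (5×24) = 1 − 84/120 ≈ 0.300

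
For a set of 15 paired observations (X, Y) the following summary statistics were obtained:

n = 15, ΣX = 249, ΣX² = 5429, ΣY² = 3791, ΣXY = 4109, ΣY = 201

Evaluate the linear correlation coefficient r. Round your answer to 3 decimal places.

r = (nΣXY − ΣXΣY) / √[(nΣX² − (ΣX)²)(nΣY² − (ΣY)²)]
Numerator: 15×4109 − 249×201 = 11586
Denominator: √[(81435 − 62001)(56865 − 40401)] = √[19434 × 16464] = 17887.4642
r = 11586 / 17887.4642 ≈ 0.648

0.648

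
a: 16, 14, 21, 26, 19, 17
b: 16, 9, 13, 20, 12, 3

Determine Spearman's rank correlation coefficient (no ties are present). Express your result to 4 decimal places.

0.5429

Rank a: 2, 1, 5, 6, 4, 3
Rank b: 5, 2, 4, 6, 3, 1
d = rank(a) − rank(b): -3, -1, 1, 0, 1, 2; Σd² = 16
ρ = 1 − 6Σd² / [n(n²−1)] = 1 − 6×16 / (6×35) = 1 − 96/210 ≈ 0.5429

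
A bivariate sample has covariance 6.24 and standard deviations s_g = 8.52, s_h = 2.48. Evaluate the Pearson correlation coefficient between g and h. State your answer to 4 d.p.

0.2953

r = Cov(g,h) / (s_g · s_h) = 6.24 / (8.52 × 2.48)
  = 6.24 / 21.1296 ≈ 0.2953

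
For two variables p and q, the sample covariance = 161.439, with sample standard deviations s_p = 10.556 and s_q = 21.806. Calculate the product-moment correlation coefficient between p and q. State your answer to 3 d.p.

0.701

r = Cov(p,q) / (s_p · s_q) = 161.439 / (10.556 × 21.806)
  = 161.439 / 230.1841 ≈ 0.701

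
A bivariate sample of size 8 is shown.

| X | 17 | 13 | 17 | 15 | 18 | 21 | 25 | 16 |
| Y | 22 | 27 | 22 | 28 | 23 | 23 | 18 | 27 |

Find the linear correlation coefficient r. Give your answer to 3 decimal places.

n = 8, ΣX = 142, ΣY = 190, ΣX² = 2618, ΣY² = 4592, ΣXY = 3298
nΣXY − ΣXΣY = 26384 − 26980 = -596
nΣX² − (ΣX)² = 20944 − 20164 = 780; nΣY² − (ΣY)² = 36736 − 36100 = 636
r = -596 / √(780 × 636) = -596 / 704.3295 ≈ -0.846

-0.846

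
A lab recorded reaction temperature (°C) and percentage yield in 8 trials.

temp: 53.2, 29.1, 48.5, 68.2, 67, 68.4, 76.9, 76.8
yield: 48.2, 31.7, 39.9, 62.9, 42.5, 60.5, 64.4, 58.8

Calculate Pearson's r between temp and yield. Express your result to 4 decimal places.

n = 8, Σx = 488.1, Σy = 408.9, Σx² = 31659.95, Σy² = 21947.85, Σxy = 26165.54
nΣxy − ΣxΣy = 209324.32 − 199584.09 = 9740.23
nΣx² − (Σx)² = 253279.6 − 238241.61 = 15037.99; nΣy² − (Σy)² = 175582.8 − 167199.21 = 8383.59
r = 9740.23 / √(15037.99 × 8383.59) = 9740.23 / 11228.1941 ≈ 0.8675

0.8675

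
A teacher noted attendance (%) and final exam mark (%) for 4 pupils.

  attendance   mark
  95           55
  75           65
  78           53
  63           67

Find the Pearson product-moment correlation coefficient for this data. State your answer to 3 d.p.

n = 4, Σx = 311, Σy = 240, Σx² = 24703, Σy² = 14548, Σxy = 18455
nΣxy − ΣxΣy = 73820 − 74640 = -820
nΣx² − (Σx)² = 98812 − 96721 = 2091; nΣy² − (Σy)² = 58192 − 57600 = 592
r = -820 / √(2091 × 592) = -820 / 1112.5970 ≈ -0.737

-0.737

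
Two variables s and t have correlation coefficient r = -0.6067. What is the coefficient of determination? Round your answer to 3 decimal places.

r² = (-0.6067)² = 0.368

0.368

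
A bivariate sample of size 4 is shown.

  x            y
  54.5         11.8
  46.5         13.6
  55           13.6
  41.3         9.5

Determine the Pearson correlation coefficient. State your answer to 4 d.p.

0.6109

n = 4, Σx = 197.3, Σy = 48.5, Σx² = 9863.19, Σy² = 599.41, Σxy = 2415.85
nΣxy − ΣxΣy = 9663.4 − 9569.05 = 94.35
nΣx² − (Σx)² = 39452.76 − 38927.29 = 525.47; nΣy² − (Σy)² = 2397.64 − 2352.25 = 45.39
r = 94.35 / √(525.47 × 45.39) = 94.35 / 154.4380 ≈ 0.6109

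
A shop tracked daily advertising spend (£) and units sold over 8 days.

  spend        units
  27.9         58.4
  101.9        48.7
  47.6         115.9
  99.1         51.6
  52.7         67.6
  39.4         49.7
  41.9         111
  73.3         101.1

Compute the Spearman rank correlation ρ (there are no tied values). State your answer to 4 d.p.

-0.2619

Rank spend: 1, 8, 4, 7, 5, 2, 3, 6
Rank units: 4, 1, 8, 3, 5, 2, 7, 6
d = rank(spend) − rank(units): -3, 7, -4, 4, 0, 0, -4, 0; Σd² = 106
ρ = 1 − 6Σd² / [n(n²−1)] = 1 − 6×106 / (8×63) = 1 − 636/504 ≈ -0.2619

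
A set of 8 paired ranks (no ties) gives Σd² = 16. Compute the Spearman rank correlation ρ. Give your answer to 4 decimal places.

0.8095

ρ = 1 − 6Σd² / [n(n²−1)] = 1 − 6×16 / (8×63)
  = 1 − 96/504 = 1 − 0.19048 ≈ 0.8095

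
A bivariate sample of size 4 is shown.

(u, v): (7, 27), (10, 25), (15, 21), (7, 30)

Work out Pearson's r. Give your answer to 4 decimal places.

-0.9415

n = 4, Σu = 39, Σv = 103, Σu² = 423, Σv² = 2695, Σuv = 964
nΣuv − ΣuΣv = 3856 − 4017 = -161
nΣu² − (Σu)² = 1692 − 1521 = 171; nΣv² − (Σv)² = 10780 − 10609 = 171
r = -161 / √(171 × 171) = -161 / 171.0000 ≈ -0.9415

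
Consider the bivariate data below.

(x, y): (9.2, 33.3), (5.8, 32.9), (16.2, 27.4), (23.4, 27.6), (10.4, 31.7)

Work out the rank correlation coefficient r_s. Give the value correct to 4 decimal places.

Rank x: 2, 1, 4, 5, 3
Rank y: 5, 4, 1, 2, 3
d = rank(x) − rank(y): -3, -3, 3, 3, 0; Σd² = 36
ρ = 1 − 6Σd² / [n(n²−1)] = 1 − 6×36 / (5×24) = 1 − 216/120 ≈ -0.8000

-0.8000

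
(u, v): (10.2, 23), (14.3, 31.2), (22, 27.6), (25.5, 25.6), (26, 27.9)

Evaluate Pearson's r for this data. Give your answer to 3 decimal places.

n = 5, Σu = 98, Σv = 135.3, Σu² = 2118.78, Σv² = 3697.97, Σuv = 2666.16
nΣuv − ΣuΣv = 13330.8 − 13259.4 = 71.4
nΣu² − (Σu)² = 10593.9 − 9604 = 989.9; nΣv² − (Σv)² = 18489.85 − 18306.09 = 183.76
r = 71.4 / √(989.9 × 183.76) = 71.4 / 426.5021 ≈ 0.167

0.167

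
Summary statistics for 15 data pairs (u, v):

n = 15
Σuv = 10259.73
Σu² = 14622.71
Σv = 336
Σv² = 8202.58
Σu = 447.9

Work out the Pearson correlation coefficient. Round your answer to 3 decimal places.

0.247

r = (nΣuv − ΣuΣv) / √[(nΣu² − (Σu)²)(nΣv² − (Σv)²)]
Numerator: 15×10259.73 − 447.9×336 = 3401.55
Denominator: √[(219340.65 − 200614.41)(123038.7 − 112896)] = √[18726.24 × 10142.7] = 13781.6775
r = 3401.55 / 13781.6775 ≈ 0.247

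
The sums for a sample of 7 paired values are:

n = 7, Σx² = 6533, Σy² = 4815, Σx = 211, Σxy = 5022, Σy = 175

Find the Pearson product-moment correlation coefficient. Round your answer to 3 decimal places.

-0.917

r = (nΣxy − ΣxΣy) / √[(nΣx² − (Σx)²)(nΣy² − (Σy)²)]
Numerator: 7×5022 − 211×175 = -1771
Denominator: √[(45731 − 44521)(33705 − 30625)] = √[1210 × 3080] = 1930.4922
r = -1771 / 1930.4922 ≈ -0.917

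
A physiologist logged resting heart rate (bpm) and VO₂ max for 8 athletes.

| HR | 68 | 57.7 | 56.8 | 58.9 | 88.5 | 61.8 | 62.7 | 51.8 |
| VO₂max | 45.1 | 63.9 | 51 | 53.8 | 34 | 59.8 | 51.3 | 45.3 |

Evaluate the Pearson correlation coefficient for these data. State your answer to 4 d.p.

n = 8, Σx = 506.2, Σy = 404.2, Σx² = 32914.76, Σy² = 21028.48, Σxy = 25087.14
nΣxy − ΣxΣy = 200697.12 − 204606.04 = -3908.92
nΣx² − (Σx)² = 263318.08 − 256238.44 = 7079.64; nΣy² − (Σy)² = 168227.84 − 163377.64 = 4850.2
r = -3908.92 / √(7079.64 × 4850.2) = -3908.92 / 5859.8353 ≈ -0.6671

-0.6671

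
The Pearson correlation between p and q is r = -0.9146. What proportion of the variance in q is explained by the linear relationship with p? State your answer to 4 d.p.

0.8365

r² = (-0.9146)² = 0.8365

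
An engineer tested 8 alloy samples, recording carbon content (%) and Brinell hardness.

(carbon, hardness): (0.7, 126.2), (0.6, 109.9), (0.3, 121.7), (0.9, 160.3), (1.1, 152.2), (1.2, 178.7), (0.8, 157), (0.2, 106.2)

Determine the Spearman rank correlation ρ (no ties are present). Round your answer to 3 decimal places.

0.905

Rank carbon: 4, 3, 2, 6, 7, 8, 5, 1
Rank hardness: 4, 2, 3, 7, 5, 8, 6, 1
d = rank(carbon) − rank(hardness): 0, 1, -1, -1, 2, 0, -1, 0; Σd² = 8
ρ = 1 − 6Σd² / [n(n²−1)] = 1 − 6×8 / (8×63) = 1 − 48/504 ≈ 0.905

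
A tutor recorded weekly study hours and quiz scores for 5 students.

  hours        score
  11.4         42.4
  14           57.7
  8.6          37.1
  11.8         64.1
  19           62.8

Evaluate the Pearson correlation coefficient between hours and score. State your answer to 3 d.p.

n = 5, Σx = 64.8, Σy = 264.1, Σx² = 900.16, Σy² = 14556.11, Σxy = 3559.8
nΣxy − ΣxΣy = 17799 − 17113.68 = 685.32
nΣx² − (Σx)² = 4500.8 − 4199.04 = 301.76; nΣy² − (Σy)² = 72780.55 − 69748.81 = 3031.74
r = 685.32 / √(301.76 × 3031.74) = 685.32 / 956.4820 ≈ 0.717

0.717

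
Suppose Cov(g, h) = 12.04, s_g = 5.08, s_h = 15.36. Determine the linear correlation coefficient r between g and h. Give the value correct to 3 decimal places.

0.154

r = Cov(g,h) / (s_g · s_h) = 12.04 / (5.08 × 15.36)
  = 12.04 / 78.0288 ≈ 0.154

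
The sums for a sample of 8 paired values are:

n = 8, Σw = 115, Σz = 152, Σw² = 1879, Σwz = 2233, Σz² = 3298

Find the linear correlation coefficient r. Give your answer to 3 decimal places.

0.158

r = (nΣwz − ΣwΣz) / √[(nΣw² − (Σw)²)(nΣz² − (Σz)²)]
Numerator: 8×2233 − 115×152 = 384
Denominator: √[(15032 − 13225)(26384 − 23104)] = √[1807 × 3280] = 2434.5349
r = 384 / 2434.5349 ≈ 0.158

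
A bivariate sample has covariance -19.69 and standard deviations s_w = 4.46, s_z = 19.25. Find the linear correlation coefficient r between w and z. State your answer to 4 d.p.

-0.2293

r = Cov(w,z) / (s_w · s_z) = -19.69 / (4.46 × 19.25)
  = -19.69 / 85.8550 ≈ -0.2293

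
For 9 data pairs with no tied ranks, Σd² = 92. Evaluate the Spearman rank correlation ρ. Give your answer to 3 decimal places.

ρ = 1 − 6Σd² / [n(n²−1)] = 1 − 6×92 / (9×80)
  = 1 − 552/720 = 1 − 0.7667 ≈ 0.233

0.233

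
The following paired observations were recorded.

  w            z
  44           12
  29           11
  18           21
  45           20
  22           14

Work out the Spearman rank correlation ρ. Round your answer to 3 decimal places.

-0.300

Rank w: 4, 3, 1, 5, 2
Rank z: 2, 1, 5, 4, 3
d = rank(w) − rank(z): 2, 2, -4, 1, -1; Σd² = 26
ρ = 1 − 6Σd² / [n(n²−1)] = 1 − 6×26 / (5×24) = 1 − 156/120 ≈ -0.300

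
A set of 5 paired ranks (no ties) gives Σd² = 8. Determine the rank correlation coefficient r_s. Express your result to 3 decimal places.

ρ = 1 − 6Σd² / [n(n²−1)] = 1 − 6×8 / (5×24)
  = 1 − 48/120 = 1 − 0.4000 ≈ 0.600

0.600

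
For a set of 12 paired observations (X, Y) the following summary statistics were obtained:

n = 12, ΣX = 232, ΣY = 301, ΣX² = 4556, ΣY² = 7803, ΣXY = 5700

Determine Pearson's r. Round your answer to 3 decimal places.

-0.893

r = (nΣXY − ΣXΣY) / √[(nΣX² − (ΣX)²)(nΣY² − (ΣY)²)]
Numerator: 12×5700 − 232×301 = -1432
Denominator: √[(54672 − 53824)(93636 − 90601)] = √[848 × 3035] = 1604.2693
r = -1432 / 1604.2693 ≈ -0.893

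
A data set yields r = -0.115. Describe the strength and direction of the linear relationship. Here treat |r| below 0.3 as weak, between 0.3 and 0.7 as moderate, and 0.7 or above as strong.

weak negative

r = -0.115 < 0 so the relationship is negative.
|r| = 0.115, which falls in the weak range.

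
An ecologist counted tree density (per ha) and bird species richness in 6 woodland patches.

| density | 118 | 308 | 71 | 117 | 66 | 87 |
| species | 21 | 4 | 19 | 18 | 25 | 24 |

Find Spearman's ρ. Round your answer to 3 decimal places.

Rank density: 5, 6, 2, 4, 1, 3
Rank species: 4, 1, 3, 2, 6, 5
d = rank(density) − rank(species): 1, 5, -1, 2, -5, -2; Σd² = 60
ρ = 1 − 6Σd² / [n(n²−1)] = 1 − 6×60 / (6×35) = 1 − 360/210 ≈ -0.714

-0.714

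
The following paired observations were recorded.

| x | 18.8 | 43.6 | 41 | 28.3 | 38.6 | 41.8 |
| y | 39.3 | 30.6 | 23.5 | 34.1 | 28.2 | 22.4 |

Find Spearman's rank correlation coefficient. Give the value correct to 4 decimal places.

Rank x: 1, 6, 4, 2, 3, 5
Rank y: 6, 4, 2, 5, 3, 1
d = rank(x) − rank(y): -5, 2, 2, -3, 0, 4; Σd² = 58
ρ = 1 − 6Σd² / [n(n²−1)] = 1 − 6×58 / (6×35) = 1 − 348/210 ≈ -0.6571

-0.6571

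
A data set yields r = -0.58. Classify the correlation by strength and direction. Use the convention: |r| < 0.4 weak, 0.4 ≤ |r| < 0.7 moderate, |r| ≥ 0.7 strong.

r = -0.58 < 0 so the relationship is negative.
|r| = 0.58, which falls in the moderate range.

moderate negative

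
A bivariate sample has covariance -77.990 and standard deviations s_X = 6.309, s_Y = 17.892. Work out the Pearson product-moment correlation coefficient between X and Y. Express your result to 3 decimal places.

-0.691

r = Cov(X,Y) / (s_X · s_Y) = -77.990 / (6.309 × 17.892)
  = -77.990 / 112.8806 ≈ -0.691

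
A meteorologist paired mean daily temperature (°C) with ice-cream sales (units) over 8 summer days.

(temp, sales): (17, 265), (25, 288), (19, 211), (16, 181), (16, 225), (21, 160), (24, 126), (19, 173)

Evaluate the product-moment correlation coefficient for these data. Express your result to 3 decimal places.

n = 8, Σx = 157, Σy = 1629, Σx² = 3165, Σy² = 352481, Σxy = 31881
nΣxy − ΣxΣy = 255048 − 255753 = -705
nΣx² − (Σx)² = 25320 − 24649 = 671; nΣy² − (Σy)² = 2819848 − 2653641 = 166207
r = -705 / √(671 × 166207) = -705 / 10560.5349 ≈ -0.067

-0.067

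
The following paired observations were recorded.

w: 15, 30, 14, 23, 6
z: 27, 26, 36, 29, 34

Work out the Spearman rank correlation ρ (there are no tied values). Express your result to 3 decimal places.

-0.800

Rank w: 3, 5, 2, 4, 1
Rank z: 2, 1, 5, 3, 4
d = rank(w) − rank(z): 1, 4, -3, 1, -3; Σd² = 36
ρ = 1 − 6Σd² / [n(n²−1)] = 1 − 6×36 / (5×24) = 1 − 216/120 ≈ -0.800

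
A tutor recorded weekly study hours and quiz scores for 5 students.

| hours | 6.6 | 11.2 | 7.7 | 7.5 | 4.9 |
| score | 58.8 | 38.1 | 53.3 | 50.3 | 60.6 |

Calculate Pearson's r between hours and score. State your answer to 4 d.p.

n = 5, Σx = 37.9, Σy = 261.1, Σx² = 308.55, Σy² = 13952.39, Σxy = 1899.4
nΣxy − ΣxΣy = 9497 − 9895.69 = -398.69
nΣx² − (Σx)² = 1542.75 − 1436.41 = 106.34; nΣy² − (Σy)² = 69761.95 − 68173.21 = 1588.74
r = -398.69 / √(106.34 × 1588.74) = -398.69 / 411.0312 ≈ -0.9700

-0.9700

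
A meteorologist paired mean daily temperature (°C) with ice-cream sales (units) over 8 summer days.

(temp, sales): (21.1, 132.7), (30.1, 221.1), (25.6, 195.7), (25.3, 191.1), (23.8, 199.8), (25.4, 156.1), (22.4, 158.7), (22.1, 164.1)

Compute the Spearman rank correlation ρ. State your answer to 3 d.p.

0.643

Rank temp: 1, 8, 7, 5, 4, 6, 3, 2
Rank sales: 1, 8, 6, 5, 7, 2, 3, 4
d = rank(temp) − rank(sales): 0, 0, 1, 0, -3, 4, 0, -2; Σd² = 30
ρ = 1 − 6Σd² / [n(n²−1)] = 1 − 6×30 / (8×63) = 1 − 180/504 ≈ 0.643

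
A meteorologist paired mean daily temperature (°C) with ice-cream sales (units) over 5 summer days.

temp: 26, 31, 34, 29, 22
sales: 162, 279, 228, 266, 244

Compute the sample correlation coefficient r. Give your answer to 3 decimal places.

n = 5, Σx = 142, Σy = 1179, Σx² = 4118, Σy² = 286361, Σxy = 33695
nΣxy − ΣxΣy = 168475 − 167418 = 1057
nΣx² − (Σx)² = 20590 − 20164 = 426; nΣy² − (Σy)² = 1431805 − 1390041 = 41764
r = 1057 / √(426 × 41764) = 1057 / 4217.9929 ≈ 0.251

0.251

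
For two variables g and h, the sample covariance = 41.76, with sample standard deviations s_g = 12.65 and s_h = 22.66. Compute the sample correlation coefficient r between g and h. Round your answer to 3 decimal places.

0.146

r = Cov(g,h) / (s_g · s_h) = 41.76 / (12.65 × 22.66)
  = 41.76 / 286.6490 ≈ 0.146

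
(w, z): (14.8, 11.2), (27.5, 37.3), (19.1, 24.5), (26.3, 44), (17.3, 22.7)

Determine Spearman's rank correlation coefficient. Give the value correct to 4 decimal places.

0.9000

Rank w: 1, 5, 3, 4, 2
Rank z: 1, 4, 3, 5, 2
d = rank(w) − rank(z): 0, 1, 0, -1, 0; Σd² = 2
ρ = 1 − 6Σd² / [n(n²−1)] = 1 − 6×2 / (5×24) = 1 − 12/120 ≈ 0.9000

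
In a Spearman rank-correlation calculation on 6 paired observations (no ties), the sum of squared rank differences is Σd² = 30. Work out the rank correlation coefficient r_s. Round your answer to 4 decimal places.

ρ = 1 − 6Σd² / [n(n²−1)] = 1 − 6×30 / (6×35)
  = 1 − 180/210 = 1 − 0.85714 ≈ 0.1429

0.1429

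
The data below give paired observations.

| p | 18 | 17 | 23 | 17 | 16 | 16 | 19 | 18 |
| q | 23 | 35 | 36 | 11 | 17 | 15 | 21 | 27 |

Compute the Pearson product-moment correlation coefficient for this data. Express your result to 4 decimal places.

0.6315

n = 8, Σp = 144, Σq = 185, Σp² = 2628, Σq² = 4855, Σpq = 3421
nΣpq − ΣpΣq = 27368 − 26640 = 728
nΣp² − (Σp)² = 21024 − 20736 = 288; nΣq² − (Σq)² = 38840 − 34225 = 4615
r = 728 / √(288 × 4615) = 728 / 1152.8747 ≈ 0.6315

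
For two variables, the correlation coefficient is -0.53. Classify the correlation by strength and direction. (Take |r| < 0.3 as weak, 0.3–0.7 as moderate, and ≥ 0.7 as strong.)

moderate negative

r = -0.53 < 0 so the relationship is negative.
|r| = 0.53, which falls in the moderate range.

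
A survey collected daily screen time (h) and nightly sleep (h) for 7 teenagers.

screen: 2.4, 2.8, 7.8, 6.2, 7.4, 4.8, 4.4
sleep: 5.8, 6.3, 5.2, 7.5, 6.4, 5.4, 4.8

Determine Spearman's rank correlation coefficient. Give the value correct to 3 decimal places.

0.071

Rank screen: 1, 2, 7, 5, 6, 4, 3
Rank sleep: 4, 5, 2, 7, 6, 3, 1
d = rank(screen) − rank(sleep): -3, -3, 5, -2, 0, 1, 2; Σd² = 52
ρ = 1 − 6Σd² / [n(n²−1)] = 1 − 6×52 / (7×48) = 1 − 312/336 ≈ 0.071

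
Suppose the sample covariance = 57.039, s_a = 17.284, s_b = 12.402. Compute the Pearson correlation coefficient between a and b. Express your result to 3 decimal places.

0.266

r = Cov(a,b) / (s_a · s_b) = 57.039 / (17.284 × 12.402)
  = 57.039 / 214.3562 ≈ 0.266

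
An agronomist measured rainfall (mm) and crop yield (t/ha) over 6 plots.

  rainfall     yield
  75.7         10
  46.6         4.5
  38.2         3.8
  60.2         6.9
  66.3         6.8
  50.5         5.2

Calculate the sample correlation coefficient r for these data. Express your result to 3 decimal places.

n = 6, Σx = 337.5, Σy = 37.2, Σx² = 19931.27, Σy² = 255.58, Σxy = 2240.68
nΣxy − ΣxΣy = 13444.08 − 12555 = 889.08
nΣx² − (Σx)² = 119587.62 − 113906.25 = 5681.37; nΣy² − (Σy)² = 1533.48 − 1383.84 = 149.64
r = 889.08 / √(5681.37 × 149.64) = 889.08 / 922.0413 ≈ 0.964

0.964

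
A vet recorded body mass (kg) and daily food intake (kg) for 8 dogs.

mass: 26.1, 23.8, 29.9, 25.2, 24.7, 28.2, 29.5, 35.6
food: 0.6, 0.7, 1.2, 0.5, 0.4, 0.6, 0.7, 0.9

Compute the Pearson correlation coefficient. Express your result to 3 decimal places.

0.621

n = 8, Σx = 223, Σy = 5.6, Σx² = 6319.64, Σy² = 4.36, Σxy = 160.29
nΣxy − ΣxΣy = 1282.32 − 1248.8 = 33.52
nΣx² − (Σx)² = 50557.12 − 49729 = 828.12; nΣy² − (Σy)² = 34.88 − 31.36 = 3.52
r = 33.52 / √(828.12 × 3.52) = 33.52 / 53.9906 ≈ 0.621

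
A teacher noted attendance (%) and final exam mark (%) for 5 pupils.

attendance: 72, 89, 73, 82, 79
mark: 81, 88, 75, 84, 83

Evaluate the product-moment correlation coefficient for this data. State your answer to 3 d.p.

n = 5, Σx = 395, Σy = 411, Σx² = 31399, Σy² = 33875, Σxy = 32584
nΣxy − ΣxΣy = 162920 − 162345 = 575
nΣx² − (Σx)² = 156995 − 156025 = 970; nΣy² − (Σy)² = 169375 − 168921 = 454
r = 575 / √(970 × 454) = 575 / 663.6113 ≈ 0.866

0.866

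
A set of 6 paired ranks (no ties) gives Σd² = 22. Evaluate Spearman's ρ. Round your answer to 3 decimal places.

ρ = 1 − 6Σd² / [n(n²−1)] = 1 − 6×22 / (6×35)
  = 1 − 132/210 = 1 − 0.6286 ≈ 0.371

0.371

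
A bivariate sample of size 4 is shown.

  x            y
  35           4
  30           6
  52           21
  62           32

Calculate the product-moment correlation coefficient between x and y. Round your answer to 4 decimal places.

n = 4, Σx = 179, Σy = 63, Σx² = 8673, Σy² = 1517, Σxy = 3396
nΣxy − ΣxΣy = 13584 − 11277 = 2307
nΣx² − (Σx)² = 34692 − 32041 = 2651; nΣy² − (Σy)² = 6068 − 3969 = 2099
r = 2307 / √(2651 × 2099) = 2307 / 2358.9084 ≈ 0.9780

0.9780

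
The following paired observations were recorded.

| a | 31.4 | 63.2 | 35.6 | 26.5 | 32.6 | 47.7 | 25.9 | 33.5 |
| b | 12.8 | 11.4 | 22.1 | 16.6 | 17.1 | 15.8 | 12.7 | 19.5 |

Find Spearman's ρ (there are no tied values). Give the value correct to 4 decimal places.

0.0476

Rank a: 3, 8, 6, 2, 4, 7, 1, 5
Rank b: 3, 1, 8, 5, 6, 4, 2, 7
d = rank(a) − rank(b): 0, 7, -2, -3, -2, 3, -1, -2; Σd² = 80
ρ = 1 − 6Σd² / [n(n²−1)] = 1 − 6×80 / (8×63) = 1 − 480/504 ≈ 0.0476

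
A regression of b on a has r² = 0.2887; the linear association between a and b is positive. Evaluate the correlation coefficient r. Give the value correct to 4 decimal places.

0.5373

|r| = √0.2887 = 0.5373
The association is positive, so r = 0.5373.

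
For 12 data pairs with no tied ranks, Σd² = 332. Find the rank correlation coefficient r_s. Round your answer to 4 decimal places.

ρ = 1 − 6Σd² / [n(n²−1)] = 1 − 6×332 / (12×143)
  = 1 − 1992/1716 = 1 − 1.16084 ≈ -0.1608

-0.1608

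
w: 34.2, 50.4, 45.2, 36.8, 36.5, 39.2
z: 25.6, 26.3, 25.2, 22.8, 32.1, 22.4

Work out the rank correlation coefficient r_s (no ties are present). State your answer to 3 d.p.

Rank w: 1, 6, 5, 3, 2, 4
Rank z: 4, 5, 3, 2, 6, 1
d = rank(w) − rank(z): -3, 1, 2, 1, -4, 3; Σd² = 40
ρ = 1 − 6Σd² / [n(n²−1)] = 1 − 6×40 / (6×35) = 1 − 240/210 ≈ -0.143

-0.143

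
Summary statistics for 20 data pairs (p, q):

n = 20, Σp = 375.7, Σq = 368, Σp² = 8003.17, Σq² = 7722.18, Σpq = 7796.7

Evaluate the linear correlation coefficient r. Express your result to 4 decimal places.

0.9320

r = (nΣpq − ΣpΣq) / √[(nΣp² − (Σp)²)(nΣq² − (Σq)²)]
Numerator: 20×7796.7 − 375.7×368 = 17676.4
Denominator: √[(160063.4 − 141150.49)(154443.6 − 135424)] = √[18912.91 × 19019.6] = 18966.1800
r = 17676.4 / 18966.1800 ≈ 0.9320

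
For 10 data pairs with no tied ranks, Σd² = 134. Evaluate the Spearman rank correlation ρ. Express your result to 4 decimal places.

0.1879

ρ = 1 − 6Σd² / [n(n²−1)] = 1 − 6×134 / (10×99)
  = 1 − 804/990 = 1 − 0.81212 ≈ 0.1879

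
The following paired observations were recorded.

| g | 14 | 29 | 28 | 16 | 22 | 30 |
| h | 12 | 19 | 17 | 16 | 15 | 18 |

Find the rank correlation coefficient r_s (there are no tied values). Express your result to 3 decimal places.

Rank g: 1, 5, 4, 2, 3, 6
Rank h: 1, 6, 4, 3, 2, 5
d = rank(g) − rank(h): 0, -1, 0, -1, 1, 1; Σd² = 4
ρ = 1 − 6Σd² / [n(n²−1)] = 1 − 6×4 / (6×35) = 1 − 24/210 ≈ 0.886

0.886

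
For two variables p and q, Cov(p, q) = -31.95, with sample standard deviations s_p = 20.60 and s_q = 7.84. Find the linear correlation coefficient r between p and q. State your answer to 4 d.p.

r = Cov(p,q) / (s_p · s_q) = -31.95 / (20.60 × 7.84)
  = -31.95 / 161.5040 ≈ -0.1978

-0.1978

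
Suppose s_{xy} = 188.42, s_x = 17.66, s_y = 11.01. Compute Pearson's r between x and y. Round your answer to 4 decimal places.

0.9691

r = Cov(x,y) / (s_x · s_y) = 188.42 / (17.66 × 11.01)
  = 188.42 / 194.4366 ≈ 0.9691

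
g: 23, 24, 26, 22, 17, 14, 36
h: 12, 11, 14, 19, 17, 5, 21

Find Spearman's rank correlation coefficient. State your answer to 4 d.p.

Rank g: 4, 5, 6, 3, 2, 1, 7
Rank h: 3, 2, 4, 6, 5, 1, 7
d = rank(g) − rank(h): 1, 3, 2, -3, -3, 0, 0; Σd² = 32
ρ = 1 − 6Σd² / [n(n²−1)] = 1 − 6×32 / (7×48) = 1 − 192/336 ≈ 0.4286

0.4286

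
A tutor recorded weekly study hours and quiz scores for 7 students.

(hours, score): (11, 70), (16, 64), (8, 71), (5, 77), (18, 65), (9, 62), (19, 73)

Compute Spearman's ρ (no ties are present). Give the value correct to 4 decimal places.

-0.2143

Rank hours: 4, 5, 2, 1, 6, 3, 7
Rank score: 4, 2, 5, 7, 3, 1, 6
d = rank(hours) − rank(score): 0, 3, -3, -6, 3, 2, 1; Σd² = 68
ρ = 1 − 6Σd² / [n(n²−1)] = 1 − 6×68 / (7×48) = 1 − 408/336 ≈ -0.2143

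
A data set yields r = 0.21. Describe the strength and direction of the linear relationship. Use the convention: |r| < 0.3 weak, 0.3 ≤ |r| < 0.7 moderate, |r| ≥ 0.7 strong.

weak positive

r = 0.21 > 0 so the relationship is positive.
|r| = 0.21, which falls in the weak range.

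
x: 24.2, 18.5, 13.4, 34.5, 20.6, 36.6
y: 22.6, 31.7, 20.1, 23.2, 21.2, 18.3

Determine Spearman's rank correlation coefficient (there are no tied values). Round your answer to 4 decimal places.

-0.2000

Rank x: 4, 2, 1, 5, 3, 6
Rank y: 4, 6, 2, 5, 3, 1
d = rank(x) − rank(y): 0, -4, -1, 0, 0, 5; Σd² = 42
ρ = 1 − 6Σd² / [n(n²−1)] = 1 − 6×42 / (6×35) = 1 − 252/210 ≈ -0.2000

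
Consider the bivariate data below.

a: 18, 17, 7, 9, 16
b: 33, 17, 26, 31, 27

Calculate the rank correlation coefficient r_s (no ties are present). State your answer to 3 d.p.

0.300

Rank a: 5, 4, 1, 2, 3
Rank b: 5, 1, 2, 4, 3
d = rank(a) − rank(b): 0, 3, -1, -2, 0; Σd² = 14
ρ = 1 − 6Σd² / [n(n²−1)] = 1 − 6×14 / (5×24) = 1 − 84/120 ≈ 0.300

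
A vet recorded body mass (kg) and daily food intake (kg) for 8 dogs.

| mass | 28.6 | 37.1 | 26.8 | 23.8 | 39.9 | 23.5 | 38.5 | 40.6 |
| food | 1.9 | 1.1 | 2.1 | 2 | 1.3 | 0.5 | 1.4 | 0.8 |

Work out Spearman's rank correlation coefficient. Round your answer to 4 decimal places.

-0.2381

Rank mass: 4, 5, 3, 2, 7, 1, 6, 8
Rank food: 6, 3, 8, 7, 4, 1, 5, 2
d = rank(mass) − rank(food): -2, 2, -5, -5, 3, 0, 1, 6; Σd² = 104
ρ = 1 − 6Σd² / [n(n²−1)] = 1 − 6×104 / (8×63) = 1 − 624/504 ≈ -0.2381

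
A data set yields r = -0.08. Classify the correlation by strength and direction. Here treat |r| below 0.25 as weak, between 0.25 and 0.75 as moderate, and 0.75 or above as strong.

r = -0.08 < 0 so the relationship is negative.
|r| = 0.08, which falls in the weak range.

weak negative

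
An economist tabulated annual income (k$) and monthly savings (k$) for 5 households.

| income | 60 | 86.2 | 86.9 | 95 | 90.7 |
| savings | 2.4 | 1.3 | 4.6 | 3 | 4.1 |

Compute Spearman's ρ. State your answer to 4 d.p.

0.5000

Rank income: 1, 2, 3, 5, 4
Rank savings: 2, 1, 5, 3, 4
d = rank(income) − rank(savings): -1, 1, -2, 2, 0; Σd² = 10
ρ = 1 − 6Σd² / [n(n²−1)] = 1 − 6×10 / (5×24) = 1 − 60/120 ≈ 0.5000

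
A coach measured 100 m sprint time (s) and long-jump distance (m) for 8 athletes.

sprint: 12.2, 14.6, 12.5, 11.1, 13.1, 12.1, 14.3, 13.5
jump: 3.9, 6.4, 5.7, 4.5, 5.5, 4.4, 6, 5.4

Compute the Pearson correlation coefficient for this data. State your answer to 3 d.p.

n = 8, Σx = 103.4, Σy = 41.8, Σx² = 1346.22, Σy² = 223.68, Σxy = 546.21
nΣxy − ΣxΣy = 4369.68 − 4322.12 = 47.56
nΣx² − (Σx)² = 10769.76 − 10691.56 = 78.2; nΣy² − (Σy)² = 1789.44 − 1747.24 = 42.2
r = 47.56 / √(78.2 × 42.2) = 47.56 / 57.4460 ≈ 0.828

0.828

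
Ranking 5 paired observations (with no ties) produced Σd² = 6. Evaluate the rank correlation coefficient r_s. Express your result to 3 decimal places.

0.700

ρ = 1 − 6Σd² / [n(n²−1)] = 1 − 6×6 / (5×24)
  = 1 − 36/120 = 1 − 0.3000 ≈ 0.700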